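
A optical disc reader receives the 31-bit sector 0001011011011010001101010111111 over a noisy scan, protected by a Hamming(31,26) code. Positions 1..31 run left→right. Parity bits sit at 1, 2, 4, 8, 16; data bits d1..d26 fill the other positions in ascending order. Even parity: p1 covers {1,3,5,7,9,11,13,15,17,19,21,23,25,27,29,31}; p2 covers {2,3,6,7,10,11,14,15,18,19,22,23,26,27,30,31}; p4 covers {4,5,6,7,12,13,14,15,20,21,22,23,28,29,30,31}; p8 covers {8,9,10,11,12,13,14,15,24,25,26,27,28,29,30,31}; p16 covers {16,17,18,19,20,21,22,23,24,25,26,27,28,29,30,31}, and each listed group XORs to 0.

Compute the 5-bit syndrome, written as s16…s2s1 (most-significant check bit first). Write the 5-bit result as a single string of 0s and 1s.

s1 (pos 1,3,5,7,9,11,13,15,17,19,21,23,25,27,29,31): 0⊕0⊕0⊕1⊕1⊕0⊕1⊕1⊕0⊕1⊕0⊕0⊕0⊕1⊕1⊕1 = 0
s2 (pos 2,3,6,7,10,11,14,15,18,19,22,23,26,27,30,31): 0⊕0⊕1⊕1⊕1⊕0⊕0⊕1⊕0⊕1⊕1⊕0⊕1⊕1⊕1⊕1 = 0
s4 (pos 4,5,6,7,12,13,14,15,20,21,22,23,28,29,30,31): 1⊕0⊕1⊕1⊕1⊕1⊕0⊕1⊕1⊕0⊕1⊕0⊕1⊕1⊕1⊕1 = 0
s8 (pos 8,9,10,11,12,13,14,15,24,25,26,27,28,29,30,31): 0⊕1⊕1⊕0⊕1⊕1⊕0⊕1⊕1⊕0⊕1⊕1⊕1⊕1⊕1⊕1 = 0
s16 (pos 16,17,18,19,20,21,22,23,24,25,26,27,28,29,30,31): 0⊕0⊕0⊕1⊕1⊕0⊕1⊕0⊕1⊕0⊕1⊕1⊕1⊕1⊕1⊕1 = 0
Syndrome s16…s1 = 00000 → no error.

00000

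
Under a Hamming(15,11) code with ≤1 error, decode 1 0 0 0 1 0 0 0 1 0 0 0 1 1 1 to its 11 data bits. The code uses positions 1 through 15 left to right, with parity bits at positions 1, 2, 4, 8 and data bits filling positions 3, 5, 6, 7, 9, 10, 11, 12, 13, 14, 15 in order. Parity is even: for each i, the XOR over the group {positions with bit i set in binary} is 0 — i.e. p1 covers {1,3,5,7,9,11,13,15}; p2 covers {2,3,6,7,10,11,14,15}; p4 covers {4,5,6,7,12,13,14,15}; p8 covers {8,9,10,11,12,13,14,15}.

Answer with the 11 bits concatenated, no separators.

01001000111

s1 (pos 1,3,5,7,9,11,13,15): 1⊕0⊕1⊕0⊕1⊕0⊕1⊕1 = 1
s2 (pos 2,3,6,7,10,11,14,15): 0⊕0⊕0⊕0⊕0⊕0⊕1⊕1 = 0
s4 (pos 4,5,6,7,12,13,14,15): 0⊕1⊕0⊕0⊕0⊕1⊕1⊕1 = 0
s8 (pos 8,9,10,11,12,13,14,15): 0⊕1⊕0⊕0⊕0⊕1⊕1⊕1 = 0
Syndrome s8…s1 = 0001 → error at position 1.
Flip position 1: 100010001000111 → 000010001000111
Read data bits from positions 3,5,6,7,9,10,11,12,13,14,15: 01001000111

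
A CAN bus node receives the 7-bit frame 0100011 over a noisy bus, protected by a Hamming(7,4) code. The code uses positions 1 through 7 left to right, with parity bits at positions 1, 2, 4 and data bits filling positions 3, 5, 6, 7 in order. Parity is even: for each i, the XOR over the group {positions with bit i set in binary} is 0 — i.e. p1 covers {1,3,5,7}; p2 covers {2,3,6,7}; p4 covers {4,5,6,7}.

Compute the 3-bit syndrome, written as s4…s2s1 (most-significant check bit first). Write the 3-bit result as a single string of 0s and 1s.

s1 (pos 1,3,5,7): 0⊕0⊕0⊕1 = 1
s2 (pos 2,3,6,7): 1⊕0⊕1⊕1 = 1
s4 (pos 4,5,6,7): 0⊕0⊕1⊕1 = 0
Syndrome s4…s1 = 011 → error at position 3.

011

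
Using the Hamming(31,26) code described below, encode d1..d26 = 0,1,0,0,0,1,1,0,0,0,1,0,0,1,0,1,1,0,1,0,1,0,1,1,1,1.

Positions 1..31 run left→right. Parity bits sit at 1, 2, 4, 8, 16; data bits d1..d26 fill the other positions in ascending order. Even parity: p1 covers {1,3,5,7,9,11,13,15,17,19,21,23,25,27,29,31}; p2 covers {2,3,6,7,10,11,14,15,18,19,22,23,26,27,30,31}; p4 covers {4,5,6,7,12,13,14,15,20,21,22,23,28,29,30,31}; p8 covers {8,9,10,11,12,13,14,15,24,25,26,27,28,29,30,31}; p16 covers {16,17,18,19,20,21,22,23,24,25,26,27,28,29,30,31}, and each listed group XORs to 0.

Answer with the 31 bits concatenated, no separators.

Place data at non-parity positions: p1 p2 0 p4 1 0 0 p8 0 1 1 0 0 0 1 p16 0 0 1 0 1 1 0 1 0 1 0 1 1 1 1
p1 (pos 1,3,5,7,9,11,13,15,17,19,21,23,25,27,29,31): XOR of data positions = 0⊕1⊕0⊕0⊕1⊕0⊕1⊕0⊕1⊕1⊕0⊕0⊕0⊕1⊕1 = 1
p2 (pos 2,3,6,7,10,11,14,15,18,19,22,23,26,27,30,31): XOR of data positions = 0⊕0⊕0⊕1⊕1⊕0⊕1⊕0⊕1⊕1⊕0⊕1⊕0⊕1⊕1 = 0
p4 (pos 4,5,6,7,12,13,14,15,20,21,22,23,28,29,30,31): XOR of data positions = 1⊕0⊕0⊕0⊕0⊕0⊕1⊕0⊕1⊕1⊕0⊕1⊕1⊕1⊕1 = 0
p8 (pos 8,9,10,11,12,13,14,15,24,25,26,27,28,29,30,31): XOR of data positions = 0⊕1⊕1⊕0⊕0⊕0⊕1⊕1⊕0⊕1⊕0⊕1⊕1⊕1⊕1 = 1
p16 (pos 16,17,18,19,20,21,22,23,24,25,26,27,28,29,30,31): XOR of data positions = 0⊕0⊕1⊕0⊕1⊕1⊕0⊕1⊕0⊕1⊕0⊕1⊕1⊕1⊕1 = 1
Codeword: 1000100101100011001011010101111

1000100101100011001011010101111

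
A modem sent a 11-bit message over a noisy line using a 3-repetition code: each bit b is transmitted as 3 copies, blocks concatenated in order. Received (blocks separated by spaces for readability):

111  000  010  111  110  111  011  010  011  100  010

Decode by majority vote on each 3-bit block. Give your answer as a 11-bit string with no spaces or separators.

10011110100

Block 1 (111): 3 ones → 1
Block 2 (000): 0 ones → 0
Block 3 (010): 1 one → 0
Block 4 (111): 3 ones → 1
Block 5 (110): 2 ones → 1
Block 6 (111): 3 ones → 1
Block 7 (011): 2 ones → 1
Block 8 (010): 1 one → 0
Block 9 (011): 2 ones → 1
Block 10 (100): 1 one → 0
Block 11 (010): 1 one → 0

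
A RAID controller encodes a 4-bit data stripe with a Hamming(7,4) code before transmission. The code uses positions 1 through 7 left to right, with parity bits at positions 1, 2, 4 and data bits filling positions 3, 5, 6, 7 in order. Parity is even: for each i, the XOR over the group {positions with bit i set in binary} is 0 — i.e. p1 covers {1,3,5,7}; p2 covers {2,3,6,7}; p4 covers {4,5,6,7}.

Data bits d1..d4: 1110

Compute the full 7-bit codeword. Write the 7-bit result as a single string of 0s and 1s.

0010110

Place data at non-parity positions: p1 p2 1 p4 1 1 0
p1 (pos 1,3,5,7): XOR of data positions = 1⊕1⊕0 = 0
p2 (pos 2,3,6,7): XOR of data positions = 1⊕1⊕0 = 0
p4 (pos 4,5,6,7): XOR of data positions = 1⊕1⊕0 = 0
Codeword: 0010110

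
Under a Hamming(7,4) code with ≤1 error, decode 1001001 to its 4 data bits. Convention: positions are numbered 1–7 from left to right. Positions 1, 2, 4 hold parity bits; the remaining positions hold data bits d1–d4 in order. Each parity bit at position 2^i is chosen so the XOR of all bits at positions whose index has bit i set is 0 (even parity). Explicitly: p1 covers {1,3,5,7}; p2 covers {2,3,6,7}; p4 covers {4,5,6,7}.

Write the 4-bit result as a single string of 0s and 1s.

0001

s1 (pos 1,3,5,7): 1⊕0⊕0⊕1 = 0
s2 (pos 2,3,6,7): 0⊕0⊕0⊕1 = 1
s4 (pos 4,5,6,7): 1⊕0⊕0⊕1 = 0
Syndrome s4…s1 = 010 → error at position 2.
Flip position 2: 1001001 → 1101001
Read data bits from positions 3,5,6,7: 0001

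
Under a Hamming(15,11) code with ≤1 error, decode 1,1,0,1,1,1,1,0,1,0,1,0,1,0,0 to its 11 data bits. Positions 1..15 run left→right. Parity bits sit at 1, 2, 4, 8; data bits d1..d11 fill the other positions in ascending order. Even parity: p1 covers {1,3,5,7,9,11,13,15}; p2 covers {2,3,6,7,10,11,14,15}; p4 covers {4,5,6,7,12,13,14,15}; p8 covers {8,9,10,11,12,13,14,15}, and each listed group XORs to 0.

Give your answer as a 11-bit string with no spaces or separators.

01111011100

s1 (pos 1,3,5,7,9,11,13,15): 1⊕0⊕1⊕1⊕1⊕1⊕1⊕0 = 0
s2 (pos 2,3,6,7,10,11,14,15): 1⊕0⊕1⊕1⊕0⊕1⊕0⊕0 = 0
s4 (pos 4,5,6,7,12,13,14,15): 1⊕1⊕1⊕1⊕0⊕1⊕0⊕0 = 1
s8 (pos 8,9,10,11,12,13,14,15): 0⊕1⊕0⊕1⊕0⊕1⊕0⊕0 = 1
Syndrome s8…s1 = 1100 → error at position 12.
Flip position 12: 110111101010100 → 110111101011100
Read data bits from positions 3,5,6,7,9,10,11,12,13,14,15: 01111011100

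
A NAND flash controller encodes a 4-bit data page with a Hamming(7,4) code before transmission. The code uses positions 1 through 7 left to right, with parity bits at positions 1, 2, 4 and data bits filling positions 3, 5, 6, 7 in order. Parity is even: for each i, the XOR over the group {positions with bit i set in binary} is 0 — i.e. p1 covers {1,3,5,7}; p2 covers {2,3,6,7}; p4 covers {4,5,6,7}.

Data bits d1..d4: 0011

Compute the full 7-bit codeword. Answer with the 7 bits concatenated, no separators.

Place data at non-parity positions: p1 p2 0 p4 0 1 1
p1 (pos 1,3,5,7): XOR of data positions = 0⊕0⊕1 = 1
p2 (pos 2,3,6,7): XOR of data positions = 0⊕1⊕1 = 0
p4 (pos 4,5,6,7): XOR of data positions = 0⊕1⊕1 = 0
Codeword: 1000011

1000011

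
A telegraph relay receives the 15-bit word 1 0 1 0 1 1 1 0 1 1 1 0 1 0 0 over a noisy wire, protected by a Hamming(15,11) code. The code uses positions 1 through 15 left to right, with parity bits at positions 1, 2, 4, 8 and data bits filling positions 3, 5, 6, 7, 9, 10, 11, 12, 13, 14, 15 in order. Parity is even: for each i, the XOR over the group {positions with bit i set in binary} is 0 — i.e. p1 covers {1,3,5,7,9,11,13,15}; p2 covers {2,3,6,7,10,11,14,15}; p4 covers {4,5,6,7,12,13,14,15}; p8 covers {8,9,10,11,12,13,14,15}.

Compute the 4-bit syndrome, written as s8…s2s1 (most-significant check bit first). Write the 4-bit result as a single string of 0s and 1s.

s1 (pos 1,3,5,7,9,11,13,15): 1⊕1⊕1⊕1⊕1⊕1⊕1⊕0 = 1
s2 (pos 2,3,6,7,10,11,14,15): 0⊕1⊕1⊕1⊕1⊕1⊕0⊕0 = 1
s4 (pos 4,5,6,7,12,13,14,15): 0⊕1⊕1⊕1⊕0⊕1⊕0⊕0 = 0
s8 (pos 8,9,10,11,12,13,14,15): 0⊕1⊕1⊕1⊕0⊕1⊕0⊕0 = 0
Syndrome s8…s1 = 0011 → error at position 3.

0011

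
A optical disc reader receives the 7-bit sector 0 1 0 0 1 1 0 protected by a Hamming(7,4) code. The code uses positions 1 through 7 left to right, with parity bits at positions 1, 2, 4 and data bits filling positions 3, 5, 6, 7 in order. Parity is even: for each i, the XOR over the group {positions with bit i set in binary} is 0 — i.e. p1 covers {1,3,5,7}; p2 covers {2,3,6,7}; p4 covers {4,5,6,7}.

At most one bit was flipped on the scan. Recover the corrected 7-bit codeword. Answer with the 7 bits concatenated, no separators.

s1 (pos 1,3,5,7): 0⊕0⊕1⊕0 = 1
s2 (pos 2,3,6,7): 1⊕0⊕1⊕0 = 0
s4 (pos 4,5,6,7): 0⊕1⊕1⊕0 = 0
Syndrome s4…s1 = 001 → error at position 1.
Flip position 1: 0100110 → 1100110

1100110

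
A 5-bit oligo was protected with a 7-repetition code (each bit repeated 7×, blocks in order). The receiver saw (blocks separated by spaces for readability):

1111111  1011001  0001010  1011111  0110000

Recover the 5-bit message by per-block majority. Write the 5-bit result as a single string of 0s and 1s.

Block 1 (1111111): 7 ones → 1
Block 2 (1011001): 4 ones → 1
Block 3 (0001010): 2 ones → 0
Block 4 (1011111): 6 ones → 1
Block 5 (0110000): 2 ones → 0

11010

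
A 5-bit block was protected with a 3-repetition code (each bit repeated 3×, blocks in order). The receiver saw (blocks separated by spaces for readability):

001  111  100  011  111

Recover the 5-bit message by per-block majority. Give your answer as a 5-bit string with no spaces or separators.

Block 1 (001): 1 one → 0
Block 2 (111): 3 ones → 1
Block 3 (100): 1 one → 0
Block 4 (011): 2 ones → 1
Block 5 (111): 3 ones → 1

01011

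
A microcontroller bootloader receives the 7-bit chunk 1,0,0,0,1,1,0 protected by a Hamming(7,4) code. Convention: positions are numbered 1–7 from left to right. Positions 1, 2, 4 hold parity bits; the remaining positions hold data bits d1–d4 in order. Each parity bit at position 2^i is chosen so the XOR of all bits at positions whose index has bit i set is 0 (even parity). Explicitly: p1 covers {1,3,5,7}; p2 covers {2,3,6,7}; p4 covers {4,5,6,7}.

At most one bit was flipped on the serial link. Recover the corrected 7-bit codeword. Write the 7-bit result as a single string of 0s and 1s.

s1 (pos 1,3,5,7): 1⊕0⊕1⊕0 = 0
s2 (pos 2,3,6,7): 0⊕0⊕1⊕0 = 1
s4 (pos 4,5,6,7): 0⊕1⊕1⊕0 = 0
Syndrome s4…s1 = 010 → error at position 2.
Flip position 2: 1000110 → 1100110

1100110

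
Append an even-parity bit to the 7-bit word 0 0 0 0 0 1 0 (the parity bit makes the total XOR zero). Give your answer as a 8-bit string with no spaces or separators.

XOR of the 7 data bits: 0⊕0⊕0⊕0⊕0⊕1⊕0 = 1
Parity bit = 1 (so all 8 bits XOR to 0).

00000101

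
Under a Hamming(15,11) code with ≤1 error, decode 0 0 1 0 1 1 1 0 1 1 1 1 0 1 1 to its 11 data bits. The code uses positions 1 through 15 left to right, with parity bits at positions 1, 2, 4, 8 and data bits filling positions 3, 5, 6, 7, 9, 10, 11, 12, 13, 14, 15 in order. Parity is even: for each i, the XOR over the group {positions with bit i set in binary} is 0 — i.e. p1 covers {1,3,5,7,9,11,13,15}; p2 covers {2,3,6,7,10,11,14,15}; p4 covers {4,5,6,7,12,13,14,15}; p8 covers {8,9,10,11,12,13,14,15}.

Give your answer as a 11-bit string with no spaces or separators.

11111111011

s1 (pos 1,3,5,7,9,11,13,15): 0⊕1⊕1⊕1⊕1⊕1⊕0⊕1 = 0
s2 (pos 2,3,6,7,10,11,14,15): 0⊕1⊕1⊕1⊕1⊕1⊕1⊕1 = 1
s4 (pos 4,5,6,7,12,13,14,15): 0⊕1⊕1⊕1⊕1⊕0⊕1⊕1 = 0
s8 (pos 8,9,10,11,12,13,14,15): 0⊕1⊕1⊕1⊕1⊕0⊕1⊕1 = 0
Syndrome s8…s1 = 0010 → error at position 2.
Flip position 2: 001011101111011 → 011011101111011
Read data bits from positions 3,5,6,7,9,10,11,12,13,14,15: 11111111011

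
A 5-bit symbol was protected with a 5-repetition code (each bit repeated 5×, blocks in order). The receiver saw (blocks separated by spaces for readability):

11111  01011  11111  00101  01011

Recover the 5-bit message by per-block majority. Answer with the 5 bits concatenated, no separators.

11101

Block 1 (11111): 5 ones → 1
Block 2 (01011): 3 ones → 1
Block 3 (11111): 5 ones → 1
Block 4 (00101): 2 ones → 0
Block 5 (01011): 3 ones → 1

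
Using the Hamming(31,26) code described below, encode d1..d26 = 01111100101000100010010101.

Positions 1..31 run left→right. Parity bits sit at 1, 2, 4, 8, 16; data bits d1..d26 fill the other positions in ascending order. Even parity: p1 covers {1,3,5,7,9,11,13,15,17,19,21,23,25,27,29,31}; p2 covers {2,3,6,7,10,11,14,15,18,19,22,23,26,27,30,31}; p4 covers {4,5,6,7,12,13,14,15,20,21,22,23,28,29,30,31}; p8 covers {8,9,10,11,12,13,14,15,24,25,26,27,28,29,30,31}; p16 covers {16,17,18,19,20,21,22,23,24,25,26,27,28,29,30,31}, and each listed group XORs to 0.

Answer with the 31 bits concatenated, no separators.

0000111011001011000100010010101

Place data at non-parity positions: p1 p2 0 p4 1 1 1 p8 1 1 0 0 1 0 1 p16 0 0 0 1 0 0 0 1 0 0 1 0 1 0 1
p1 (pos 1,3,5,7,9,11,13,15,17,19,21,23,25,27,29,31): XOR of data positions = 0⊕1⊕1⊕1⊕0⊕1⊕1⊕0⊕0⊕0⊕0⊕0⊕1⊕1⊕1 = 0
p2 (pos 2,3,6,7,10,11,14,15,18,19,22,23,26,27,30,31): XOR of data positions = 0⊕1⊕1⊕1⊕0⊕0⊕1⊕0⊕0⊕0⊕0⊕0⊕1⊕0⊕1 = 0
p4 (pos 4,5,6,7,12,13,14,15,20,21,22,23,28,29,30,31): XOR of data positions = 1⊕1⊕1⊕0⊕1⊕0⊕1⊕1⊕0⊕0⊕0⊕0⊕1⊕0⊕1 = 0
p8 (pos 8,9,10,11,12,13,14,15,24,25,26,27,28,29,30,31): XOR of data positions = 1⊕1⊕0⊕0⊕1⊕0⊕1⊕1⊕0⊕0⊕1⊕0⊕1⊕0⊕1 = 0
p16 (pos 16,17,18,19,20,21,22,23,24,25,26,27,28,29,30,31): XOR of data positions = 0⊕0⊕0⊕1⊕0⊕0⊕0⊕1⊕0⊕0⊕1⊕0⊕1⊕0⊕1 = 1
Codeword: 0000111011001011000100010010101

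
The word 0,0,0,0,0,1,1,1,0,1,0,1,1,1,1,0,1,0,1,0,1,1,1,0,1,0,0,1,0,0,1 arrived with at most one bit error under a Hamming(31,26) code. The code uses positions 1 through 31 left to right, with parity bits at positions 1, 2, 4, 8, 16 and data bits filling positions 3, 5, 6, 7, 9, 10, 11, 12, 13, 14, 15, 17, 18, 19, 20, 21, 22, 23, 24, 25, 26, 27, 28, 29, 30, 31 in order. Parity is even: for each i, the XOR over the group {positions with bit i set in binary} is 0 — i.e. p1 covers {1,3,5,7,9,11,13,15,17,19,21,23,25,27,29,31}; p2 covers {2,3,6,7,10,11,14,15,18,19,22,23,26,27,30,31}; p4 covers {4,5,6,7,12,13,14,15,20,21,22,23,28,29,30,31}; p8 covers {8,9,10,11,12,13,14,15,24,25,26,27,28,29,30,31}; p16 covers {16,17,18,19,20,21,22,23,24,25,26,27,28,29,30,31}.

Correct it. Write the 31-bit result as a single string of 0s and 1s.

0000011101011100101011101001001

s1 (pos 1,3,5,7,9,11,13,15,17,19,21,23,25,27,29,31): 0⊕0⊕0⊕1⊕0⊕0⊕1⊕1⊕1⊕1⊕1⊕1⊕1⊕0⊕0⊕1 = 1
s2 (pos 2,3,6,7,10,11,14,15,18,19,22,23,26,27,30,31): 0⊕0⊕1⊕1⊕1⊕0⊕1⊕1⊕0⊕1⊕1⊕1⊕0⊕0⊕0⊕1 = 1
s4 (pos 4,5,6,7,12,13,14,15,20,21,22,23,28,29,30,31): 0⊕0⊕1⊕1⊕1⊕1⊕1⊕1⊕0⊕1⊕1⊕1⊕1⊕0⊕0⊕1 = 1
s8 (pos 8,9,10,11,12,13,14,15,24,25,26,27,28,29,30,31): 1⊕0⊕1⊕0⊕1⊕1⊕1⊕1⊕0⊕1⊕0⊕0⊕1⊕0⊕0⊕1 = 1
s16 (pos 16,17,18,19,20,21,22,23,24,25,26,27,28,29,30,31): 0⊕1⊕0⊕1⊕0⊕1⊕1⊕1⊕0⊕1⊕0⊕0⊕1⊕0⊕0⊕1 = 0
Syndrome s16…s1 = 01111 → error at position 15.
Flip position 15: 0000011101011110101011101001001 → 0000011101011100101011101001001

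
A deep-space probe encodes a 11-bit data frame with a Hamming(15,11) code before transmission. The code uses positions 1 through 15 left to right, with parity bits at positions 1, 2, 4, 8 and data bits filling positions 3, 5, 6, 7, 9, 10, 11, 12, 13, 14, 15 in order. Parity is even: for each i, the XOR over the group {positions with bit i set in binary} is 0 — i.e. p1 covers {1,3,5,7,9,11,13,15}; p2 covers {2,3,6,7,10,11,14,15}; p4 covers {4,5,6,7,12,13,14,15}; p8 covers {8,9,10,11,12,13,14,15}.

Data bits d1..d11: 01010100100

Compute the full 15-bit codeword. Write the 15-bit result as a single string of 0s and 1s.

100110100100100

Place data at non-parity positions: p1 p2 0 p4 1 0 1 p8 0 1 0 0 1 0 0
p1 (pos 1,3,5,7,9,11,13,15): XOR of data positions = 0⊕1⊕1⊕0⊕0⊕1⊕0 = 1
p2 (pos 2,3,6,7,10,11,14,15): XOR of data positions = 0⊕0⊕1⊕1⊕0⊕0⊕0 = 0
p4 (pos 4,5,6,7,12,13,14,15): XOR of data positions = 1⊕0⊕1⊕0⊕1⊕0⊕0 = 1
p8 (pos 8,9,10,11,12,13,14,15): XOR of data positions = 0⊕1⊕0⊕0⊕1⊕0⊕0 = 0
Codeword: 100110100100100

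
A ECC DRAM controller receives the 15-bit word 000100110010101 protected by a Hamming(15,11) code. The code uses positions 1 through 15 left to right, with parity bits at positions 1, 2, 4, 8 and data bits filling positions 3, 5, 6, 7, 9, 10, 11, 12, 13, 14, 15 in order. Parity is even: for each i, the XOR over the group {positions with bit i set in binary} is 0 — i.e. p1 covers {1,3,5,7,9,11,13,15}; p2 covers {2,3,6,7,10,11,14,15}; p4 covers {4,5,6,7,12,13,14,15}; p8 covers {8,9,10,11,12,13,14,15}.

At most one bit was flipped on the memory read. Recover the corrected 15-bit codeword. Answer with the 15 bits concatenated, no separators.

010100110010101

s1 (pos 1,3,5,7,9,11,13,15): 0⊕0⊕0⊕1⊕0⊕1⊕1⊕1 = 0
s2 (pos 2,3,6,7,10,11,14,15): 0⊕0⊕0⊕1⊕0⊕1⊕0⊕1 = 1
s4 (pos 4,5,6,7,12,13,14,15): 1⊕0⊕0⊕1⊕0⊕1⊕0⊕1 = 0
s8 (pos 8,9,10,11,12,13,14,15): 1⊕0⊕0⊕1⊕0⊕1⊕0⊕1 = 0
Syndrome s8…s1 = 0010 → error at position 2.
Flip position 2: 000100110010101 → 010100110010101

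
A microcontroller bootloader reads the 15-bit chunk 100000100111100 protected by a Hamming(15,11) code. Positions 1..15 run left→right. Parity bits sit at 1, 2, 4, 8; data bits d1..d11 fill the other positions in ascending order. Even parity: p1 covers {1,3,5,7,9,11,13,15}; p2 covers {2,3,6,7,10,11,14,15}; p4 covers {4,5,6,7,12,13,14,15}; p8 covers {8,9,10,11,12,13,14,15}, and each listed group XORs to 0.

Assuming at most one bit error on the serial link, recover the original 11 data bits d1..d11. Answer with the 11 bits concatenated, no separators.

s1 (pos 1,3,5,7,9,11,13,15): 1⊕0⊕0⊕1⊕0⊕1⊕1⊕0 = 0
s2 (pos 2,3,6,7,10,11,14,15): 0⊕0⊕0⊕1⊕1⊕1⊕0⊕0 = 1
s4 (pos 4,5,6,7,12,13,14,15): 0⊕0⊕0⊕1⊕1⊕1⊕0⊕0 = 1
s8 (pos 8,9,10,11,12,13,14,15): 0⊕0⊕1⊕1⊕1⊕1⊕0⊕0 = 0
Syndrome s8…s1 = 0110 → error at position 6.
Flip position 6: 100000100111100 → 100001100111100
Read data bits from positions 3,5,6,7,9,10,11,12,13,14,15: 00110111100

00110111100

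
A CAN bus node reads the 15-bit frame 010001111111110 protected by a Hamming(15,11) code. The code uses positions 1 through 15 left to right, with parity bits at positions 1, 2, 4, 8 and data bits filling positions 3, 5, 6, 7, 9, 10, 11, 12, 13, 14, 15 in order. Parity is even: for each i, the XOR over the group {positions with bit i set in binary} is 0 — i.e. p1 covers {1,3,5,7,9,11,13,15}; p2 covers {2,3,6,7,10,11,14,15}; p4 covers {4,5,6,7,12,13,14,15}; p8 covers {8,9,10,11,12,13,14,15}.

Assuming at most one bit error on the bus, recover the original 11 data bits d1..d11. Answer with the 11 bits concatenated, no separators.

s1 (pos 1,3,5,7,9,11,13,15): 0⊕0⊕0⊕1⊕1⊕1⊕1⊕0 = 0
s2 (pos 2,3,6,7,10,11,14,15): 1⊕0⊕1⊕1⊕1⊕1⊕1⊕0 = 0
s4 (pos 4,5,6,7,12,13,14,15): 0⊕0⊕1⊕1⊕1⊕1⊕1⊕0 = 1
s8 (pos 8,9,10,11,12,13,14,15): 1⊕1⊕1⊕1⊕1⊕1⊕1⊕0 = 1
Syndrome s8…s1 = 1100 → error at position 12.
Flip position 12: 010001111111110 → 010001111110110
Read data bits from positions 3,5,6,7,9,10,11,12,13,14,15: 00111110110

00111110110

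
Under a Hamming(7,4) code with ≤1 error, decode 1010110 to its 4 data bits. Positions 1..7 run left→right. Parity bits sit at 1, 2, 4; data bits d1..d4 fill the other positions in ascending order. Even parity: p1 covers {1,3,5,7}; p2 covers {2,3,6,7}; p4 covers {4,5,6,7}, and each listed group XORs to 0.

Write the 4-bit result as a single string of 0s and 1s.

s1 (pos 1,3,5,7): 1⊕1⊕1⊕0 = 1
s2 (pos 2,3,6,7): 0⊕1⊕1⊕0 = 0
s4 (pos 4,5,6,7): 0⊕1⊕1⊕0 = 0
Syndrome s4…s1 = 001 → error at position 1.
Flip position 1: 1010110 → 0010110
Read data bits from positions 3,5,6,7: 1110

1110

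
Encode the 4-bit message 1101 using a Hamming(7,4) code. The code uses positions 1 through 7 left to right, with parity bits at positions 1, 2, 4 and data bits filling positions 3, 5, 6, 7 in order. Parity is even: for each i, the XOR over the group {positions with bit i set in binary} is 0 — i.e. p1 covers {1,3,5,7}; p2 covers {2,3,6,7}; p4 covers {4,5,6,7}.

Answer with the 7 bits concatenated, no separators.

1010101

Place data at non-parity positions: p1 p2 1 p4 1 0 1
p1 (pos 1,3,5,7): XOR of data positions = 1⊕1⊕1 = 1
p2 (pos 2,3,6,7): XOR of data positions = 1⊕0⊕1 = 0
p4 (pos 4,5,6,7): XOR of data positions = 1⊕0⊕1 = 0
Codeword: 1010101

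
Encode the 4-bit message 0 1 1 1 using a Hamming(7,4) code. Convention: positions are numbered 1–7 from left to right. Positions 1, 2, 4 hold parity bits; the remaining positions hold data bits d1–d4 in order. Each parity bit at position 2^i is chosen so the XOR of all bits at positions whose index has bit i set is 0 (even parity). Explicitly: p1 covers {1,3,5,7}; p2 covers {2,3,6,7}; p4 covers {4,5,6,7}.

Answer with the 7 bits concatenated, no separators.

Place data at non-parity positions: p1 p2 0 p4 1 1 1
p1 (pos 1,3,5,7): XOR of data positions = 0⊕1⊕1 = 0
p2 (pos 2,3,6,7): XOR of data positions = 0⊕1⊕1 = 0
p4 (pos 4,5,6,7): XOR of data positions = 1⊕1⊕1 = 1
Codeword: 0001111

0001111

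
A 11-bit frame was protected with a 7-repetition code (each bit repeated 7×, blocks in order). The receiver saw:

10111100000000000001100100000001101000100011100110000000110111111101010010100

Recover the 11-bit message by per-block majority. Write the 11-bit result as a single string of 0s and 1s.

10000010110

Block 1 (1011110): 5 ones → 1
Block 2 (0000000): 0 ones → 0
Block 3 (0000011): 2 ones → 0
Block 4 (0010000): 1 one → 0
Block 5 (0001101): 3 ones → 0
Block 6 (0001000): 1 one → 0
Block 7 (1110011): 5 ones → 1
Block 8 (0000000): 0 ones → 0
Block 9 (1101111): 6 ones → 1
Block 10 (1110101): 5 ones → 1
Block 11 (0010100): 2 ones → 0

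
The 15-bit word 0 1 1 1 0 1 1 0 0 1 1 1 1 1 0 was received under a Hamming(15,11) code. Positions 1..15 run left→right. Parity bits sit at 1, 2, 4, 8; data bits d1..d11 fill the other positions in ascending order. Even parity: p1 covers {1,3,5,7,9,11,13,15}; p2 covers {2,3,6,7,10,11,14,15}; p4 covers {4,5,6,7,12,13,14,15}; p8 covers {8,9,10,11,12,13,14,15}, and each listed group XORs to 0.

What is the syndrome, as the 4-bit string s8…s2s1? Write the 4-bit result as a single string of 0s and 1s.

s1 (pos 1,3,5,7,9,11,13,15): 0⊕1⊕0⊕1⊕0⊕1⊕1⊕0 = 0
s2 (pos 2,3,6,7,10,11,14,15): 1⊕1⊕1⊕1⊕1⊕1⊕1⊕0 = 1
s4 (pos 4,5,6,7,12,13,14,15): 1⊕0⊕1⊕1⊕1⊕1⊕1⊕0 = 0
s8 (pos 8,9,10,11,12,13,14,15): 0⊕0⊕1⊕1⊕1⊕1⊕1⊕0 = 1
Syndrome s8…s1 = 1010 → error at position 10.

1010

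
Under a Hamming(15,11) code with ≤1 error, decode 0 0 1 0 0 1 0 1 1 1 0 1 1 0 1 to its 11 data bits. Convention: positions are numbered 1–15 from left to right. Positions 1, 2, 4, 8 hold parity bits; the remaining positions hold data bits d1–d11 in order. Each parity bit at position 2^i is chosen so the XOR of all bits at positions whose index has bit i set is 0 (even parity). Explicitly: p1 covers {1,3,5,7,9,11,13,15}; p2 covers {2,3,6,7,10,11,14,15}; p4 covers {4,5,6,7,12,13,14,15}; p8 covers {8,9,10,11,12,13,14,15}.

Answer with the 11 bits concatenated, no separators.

10101101101

s1 (pos 1,3,5,7,9,11,13,15): 0⊕1⊕0⊕0⊕1⊕0⊕1⊕1 = 0
s2 (pos 2,3,6,7,10,11,14,15): 0⊕1⊕1⊕0⊕1⊕0⊕0⊕1 = 0
s4 (pos 4,5,6,7,12,13,14,15): 0⊕0⊕1⊕0⊕1⊕1⊕0⊕1 = 0
s8 (pos 8,9,10,11,12,13,14,15): 1⊕1⊕1⊕0⊕1⊕1⊕0⊕1 = 0
Syndrome s8…s1 = 0000 → no error.
Read data bits from positions 3,5,6,7,9,10,11,12,13,14,15: 10101101101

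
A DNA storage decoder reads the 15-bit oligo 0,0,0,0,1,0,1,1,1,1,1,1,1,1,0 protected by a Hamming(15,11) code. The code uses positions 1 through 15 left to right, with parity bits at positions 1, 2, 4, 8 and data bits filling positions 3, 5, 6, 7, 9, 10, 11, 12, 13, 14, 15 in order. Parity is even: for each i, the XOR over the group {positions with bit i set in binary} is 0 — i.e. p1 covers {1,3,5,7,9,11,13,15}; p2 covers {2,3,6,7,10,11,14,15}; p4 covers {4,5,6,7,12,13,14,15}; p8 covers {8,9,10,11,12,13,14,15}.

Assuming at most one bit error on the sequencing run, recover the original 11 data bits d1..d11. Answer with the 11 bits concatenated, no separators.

01011111010

s1 (pos 1,3,5,7,9,11,13,15): 0⊕0⊕1⊕1⊕1⊕1⊕1⊕0 = 1
s2 (pos 2,3,6,7,10,11,14,15): 0⊕0⊕0⊕1⊕1⊕1⊕1⊕0 = 0
s4 (pos 4,5,6,7,12,13,14,15): 0⊕1⊕0⊕1⊕1⊕1⊕1⊕0 = 1
s8 (pos 8,9,10,11,12,13,14,15): 1⊕1⊕1⊕1⊕1⊕1⊕1⊕0 = 1
Syndrome s8…s1 = 1101 → error at position 13.
Flip position 13: 000010111111110 → 000010111111010
Read data bits from positions 3,5,6,7,9,10,11,12,13,14,15: 01011111010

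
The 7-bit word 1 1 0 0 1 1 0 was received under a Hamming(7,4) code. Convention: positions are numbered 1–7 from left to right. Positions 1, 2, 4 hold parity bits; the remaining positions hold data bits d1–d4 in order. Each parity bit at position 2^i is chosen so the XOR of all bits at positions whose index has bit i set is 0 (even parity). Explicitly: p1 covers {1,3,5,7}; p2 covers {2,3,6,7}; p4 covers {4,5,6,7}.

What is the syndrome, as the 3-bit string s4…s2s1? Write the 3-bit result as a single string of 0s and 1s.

000

s1 (pos 1,3,5,7): 1⊕0⊕1⊕0 = 0
s2 (pos 2,3,6,7): 1⊕0⊕1⊕0 = 0
s4 (pos 4,5,6,7): 0⊕1⊕1⊕0 = 0
Syndrome s4…s1 = 000 → no error.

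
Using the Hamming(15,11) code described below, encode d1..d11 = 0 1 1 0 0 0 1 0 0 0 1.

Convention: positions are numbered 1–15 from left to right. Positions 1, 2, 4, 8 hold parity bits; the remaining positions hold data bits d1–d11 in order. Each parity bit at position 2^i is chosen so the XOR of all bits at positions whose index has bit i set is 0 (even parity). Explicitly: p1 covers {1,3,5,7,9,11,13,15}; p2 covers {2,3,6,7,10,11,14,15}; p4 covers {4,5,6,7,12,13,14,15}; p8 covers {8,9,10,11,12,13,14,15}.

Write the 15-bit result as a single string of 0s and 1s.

Place data at non-parity positions: p1 p2 0 p4 1 1 0 p8 0 0 1 0 0 0 1
p1 (pos 1,3,5,7,9,11,13,15): XOR of data positions = 0⊕1⊕0⊕0⊕1⊕0⊕1 = 1
p2 (pos 2,3,6,7,10,11,14,15): XOR of data positions = 0⊕1⊕0⊕0⊕1⊕0⊕1 = 1
p4 (pos 4,5,6,7,12,13,14,15): XOR of data positions = 1⊕1⊕0⊕0⊕0⊕0⊕1 = 1
p8 (pos 8,9,10,11,12,13,14,15): XOR of data positions = 0⊕0⊕1⊕0⊕0⊕0⊕1 = 0
Codeword: 110111000010001

110111000010001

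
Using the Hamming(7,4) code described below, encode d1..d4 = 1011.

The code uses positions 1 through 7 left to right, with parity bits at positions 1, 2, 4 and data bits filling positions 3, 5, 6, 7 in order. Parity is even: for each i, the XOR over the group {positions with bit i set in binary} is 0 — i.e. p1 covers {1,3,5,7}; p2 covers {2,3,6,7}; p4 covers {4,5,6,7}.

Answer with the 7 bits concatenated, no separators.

Place data at non-parity positions: p1 p2 1 p4 0 1 1
p1 (pos 1,3,5,7): XOR of data positions = 1⊕0⊕1 = 0
p2 (pos 2,3,6,7): XOR of data positions = 1⊕1⊕1 = 1
p4 (pos 4,5,6,7): XOR of data positions = 0⊕1⊕1 = 0
Codeword: 0110011

0110011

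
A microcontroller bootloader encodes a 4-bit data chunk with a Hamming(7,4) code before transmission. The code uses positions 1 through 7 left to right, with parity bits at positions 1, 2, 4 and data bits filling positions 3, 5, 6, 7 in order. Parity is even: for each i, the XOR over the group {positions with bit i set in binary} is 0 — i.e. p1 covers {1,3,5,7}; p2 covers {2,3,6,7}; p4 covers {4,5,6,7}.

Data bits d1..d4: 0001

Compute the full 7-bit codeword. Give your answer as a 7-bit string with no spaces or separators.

Place data at non-parity positions: p1 p2 0 p4 0 0 1
p1 (pos 1,3,5,7): XOR of data positions = 0⊕0⊕1 = 1
p2 (pos 2,3,6,7): XOR of data positions = 0⊕0⊕1 = 1
p4 (pos 4,5,6,7): XOR of data positions = 0⊕0⊕1 = 1
Codeword: 1101001

1101001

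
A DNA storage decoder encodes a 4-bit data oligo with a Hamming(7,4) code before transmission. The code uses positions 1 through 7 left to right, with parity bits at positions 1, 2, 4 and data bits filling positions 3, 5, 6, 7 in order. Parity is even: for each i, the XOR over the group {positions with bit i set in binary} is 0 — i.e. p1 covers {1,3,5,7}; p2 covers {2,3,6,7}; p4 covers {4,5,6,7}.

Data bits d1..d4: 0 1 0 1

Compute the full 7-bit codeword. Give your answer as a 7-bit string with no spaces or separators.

0100101

Place data at non-parity positions: p1 p2 0 p4 1 0 1
p1 (pos 1,3,5,7): XOR of data positions = 0⊕1⊕1 = 0
p2 (pos 2,3,6,7): XOR of data positions = 0⊕0⊕1 = 1
p4 (pos 4,5,6,7): XOR of data positions = 1⊕0⊕1 = 0
Codeword: 0100101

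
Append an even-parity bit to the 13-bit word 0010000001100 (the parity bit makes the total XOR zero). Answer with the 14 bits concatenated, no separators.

XOR of the 13 data bits: 0⊕0⊕1⊕0⊕0⊕0⊕0⊕0⊕0⊕1⊕1⊕0⊕0 = 1
Parity bit = 1 (so all 14 bits XOR to 0).

00100000011001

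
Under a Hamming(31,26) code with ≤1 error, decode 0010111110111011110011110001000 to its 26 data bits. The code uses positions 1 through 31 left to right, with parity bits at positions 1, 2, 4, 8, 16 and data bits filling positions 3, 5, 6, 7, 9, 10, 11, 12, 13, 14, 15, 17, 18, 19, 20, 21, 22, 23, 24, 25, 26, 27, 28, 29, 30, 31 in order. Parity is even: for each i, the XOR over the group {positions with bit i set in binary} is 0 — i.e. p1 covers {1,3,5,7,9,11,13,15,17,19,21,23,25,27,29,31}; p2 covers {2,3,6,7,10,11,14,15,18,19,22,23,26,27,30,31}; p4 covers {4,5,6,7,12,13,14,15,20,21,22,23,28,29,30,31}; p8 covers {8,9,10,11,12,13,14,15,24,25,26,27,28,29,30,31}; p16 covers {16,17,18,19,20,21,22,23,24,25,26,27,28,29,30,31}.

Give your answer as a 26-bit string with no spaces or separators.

11111011101110011110001000

s1 (pos 1,3,5,7,9,11,13,15,17,19,21,23,25,27,29,31): 0⊕1⊕1⊕1⊕1⊕1⊕1⊕1⊕1⊕0⊕1⊕1⊕0⊕0⊕0⊕0 = 0
s2 (pos 2,3,6,7,10,11,14,15,18,19,22,23,26,27,30,31): 0⊕1⊕1⊕1⊕0⊕1⊕0⊕1⊕1⊕0⊕1⊕1⊕0⊕0⊕0⊕0 = 0
s4 (pos 4,5,6,7,12,13,14,15,20,21,22,23,28,29,30,31): 0⊕1⊕1⊕1⊕1⊕1⊕0⊕1⊕0⊕1⊕1⊕1⊕1⊕0⊕0⊕0 = 0
s8 (pos 8,9,10,11,12,13,14,15,24,25,26,27,28,29,30,31): 1⊕1⊕0⊕1⊕1⊕1⊕0⊕1⊕1⊕0⊕0⊕0⊕1⊕0⊕0⊕0 = 0
s16 (pos 16,17,18,19,20,21,22,23,24,25,26,27,28,29,30,31): 1⊕1⊕1⊕0⊕0⊕1⊕1⊕1⊕1⊕0⊕0⊕0⊕1⊕0⊕0⊕0 = 0
Syndrome s16…s1 = 00000 → no error.
Read data bits from positions 3,5,6,7,9,10,11,12,13,14,15,17,18,19,20,21,22,23,24,25,26,27,28,29,30,31: 11111011101110011110001000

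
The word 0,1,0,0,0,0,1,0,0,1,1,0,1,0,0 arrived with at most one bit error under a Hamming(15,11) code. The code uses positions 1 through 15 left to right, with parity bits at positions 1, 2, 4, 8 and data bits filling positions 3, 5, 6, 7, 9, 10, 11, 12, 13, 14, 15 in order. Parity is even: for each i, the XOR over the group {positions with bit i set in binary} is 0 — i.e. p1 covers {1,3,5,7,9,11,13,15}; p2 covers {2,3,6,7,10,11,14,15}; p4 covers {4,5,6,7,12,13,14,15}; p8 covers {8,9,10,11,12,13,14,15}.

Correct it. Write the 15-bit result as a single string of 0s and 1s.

s1 (pos 1,3,5,7,9,11,13,15): 0⊕0⊕0⊕1⊕0⊕1⊕1⊕0 = 1
s2 (pos 2,3,6,7,10,11,14,15): 1⊕0⊕0⊕1⊕1⊕1⊕0⊕0 = 0
s4 (pos 4,5,6,7,12,13,14,15): 0⊕0⊕0⊕1⊕0⊕1⊕0⊕0 = 0
s8 (pos 8,9,10,11,12,13,14,15): 0⊕0⊕1⊕1⊕0⊕1⊕0⊕0 = 1
Syndrome s8…s1 = 1001 → error at position 9.
Flip position 9: 010000100110100 → 010000101110100

010000101110100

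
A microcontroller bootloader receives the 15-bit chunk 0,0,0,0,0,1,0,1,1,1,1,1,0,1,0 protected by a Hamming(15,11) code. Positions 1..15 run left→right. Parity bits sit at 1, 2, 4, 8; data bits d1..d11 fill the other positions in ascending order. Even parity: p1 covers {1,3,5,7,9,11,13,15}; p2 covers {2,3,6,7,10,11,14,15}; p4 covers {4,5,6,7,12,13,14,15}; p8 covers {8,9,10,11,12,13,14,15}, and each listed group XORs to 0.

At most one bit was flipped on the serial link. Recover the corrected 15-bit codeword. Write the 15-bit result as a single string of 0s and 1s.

000101011111010

s1 (pos 1,3,5,7,9,11,13,15): 0⊕0⊕0⊕0⊕1⊕1⊕0⊕0 = 0
s2 (pos 2,3,6,7,10,11,14,15): 0⊕0⊕1⊕0⊕1⊕1⊕1⊕0 = 0
s4 (pos 4,5,6,7,12,13,14,15): 0⊕0⊕1⊕0⊕1⊕0⊕1⊕0 = 1
s8 (pos 8,9,10,11,12,13,14,15): 1⊕1⊕1⊕1⊕1⊕0⊕1⊕0 = 0
Syndrome s8…s1 = 0100 → error at position 4.
Flip position 4: 000001011111010 → 000101011111010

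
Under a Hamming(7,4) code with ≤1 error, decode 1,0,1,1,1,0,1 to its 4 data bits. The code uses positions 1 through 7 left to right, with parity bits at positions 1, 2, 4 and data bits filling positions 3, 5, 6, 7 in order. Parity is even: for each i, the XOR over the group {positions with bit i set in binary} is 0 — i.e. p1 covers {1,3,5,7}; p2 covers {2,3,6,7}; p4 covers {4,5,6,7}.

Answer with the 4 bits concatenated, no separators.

s1 (pos 1,3,5,7): 1⊕1⊕1⊕1 = 0
s2 (pos 2,3,6,7): 0⊕1⊕0⊕1 = 0
s4 (pos 4,5,6,7): 1⊕1⊕0⊕1 = 1
Syndrome s4…s1 = 100 → error at position 4.
Flip position 4: 1011101 → 1010101
Read data bits from positions 3,5,6,7: 1101

1101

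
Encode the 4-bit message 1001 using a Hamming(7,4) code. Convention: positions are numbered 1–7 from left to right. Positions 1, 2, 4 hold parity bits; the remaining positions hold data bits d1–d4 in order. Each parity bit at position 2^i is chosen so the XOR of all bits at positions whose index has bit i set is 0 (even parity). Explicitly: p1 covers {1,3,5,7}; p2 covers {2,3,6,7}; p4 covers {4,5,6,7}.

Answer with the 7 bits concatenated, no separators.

0011001

Place data at non-parity positions: p1 p2 1 p4 0 0 1
p1 (pos 1,3,5,7): XOR of data positions = 1⊕0⊕1 = 0
p2 (pos 2,3,6,7): XOR of data positions = 1⊕0⊕1 = 0
p4 (pos 4,5,6,7): XOR of data positions = 0⊕0⊕1 = 1
Codeword: 0011001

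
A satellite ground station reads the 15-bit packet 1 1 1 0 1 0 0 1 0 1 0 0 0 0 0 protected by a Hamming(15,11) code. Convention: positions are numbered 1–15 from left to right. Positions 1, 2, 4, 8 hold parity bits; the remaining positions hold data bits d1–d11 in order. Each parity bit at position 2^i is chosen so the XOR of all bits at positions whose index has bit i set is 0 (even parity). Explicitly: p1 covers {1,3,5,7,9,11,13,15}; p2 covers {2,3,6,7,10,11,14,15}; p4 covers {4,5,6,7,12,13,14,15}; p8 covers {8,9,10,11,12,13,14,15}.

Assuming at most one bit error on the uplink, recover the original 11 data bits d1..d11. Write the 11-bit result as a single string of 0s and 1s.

11010100000

s1 (pos 1,3,5,7,9,11,13,15): 1⊕1⊕1⊕0⊕0⊕0⊕0⊕0 = 1
s2 (pos 2,3,6,7,10,11,14,15): 1⊕1⊕0⊕0⊕1⊕0⊕0⊕0 = 1
s4 (pos 4,5,6,7,12,13,14,15): 0⊕1⊕0⊕0⊕0⊕0⊕0⊕0 = 1
s8 (pos 8,9,10,11,12,13,14,15): 1⊕0⊕1⊕0⊕0⊕0⊕0⊕0 = 0
Syndrome s8…s1 = 0111 → error at position 7.
Flip position 7: 111010010100000 → 111010110100000
Read data bits from positions 3,5,6,7,9,10,11,12,13,14,15: 11010100000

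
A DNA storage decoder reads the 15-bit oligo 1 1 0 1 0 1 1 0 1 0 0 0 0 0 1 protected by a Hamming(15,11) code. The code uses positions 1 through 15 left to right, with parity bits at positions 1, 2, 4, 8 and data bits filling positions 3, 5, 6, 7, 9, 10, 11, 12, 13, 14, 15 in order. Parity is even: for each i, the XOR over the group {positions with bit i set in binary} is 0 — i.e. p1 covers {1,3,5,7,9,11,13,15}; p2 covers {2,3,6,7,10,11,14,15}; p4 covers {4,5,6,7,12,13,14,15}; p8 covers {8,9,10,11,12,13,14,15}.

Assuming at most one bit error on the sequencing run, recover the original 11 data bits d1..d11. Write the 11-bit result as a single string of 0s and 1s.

s1 (pos 1,3,5,7,9,11,13,15): 1⊕0⊕0⊕1⊕1⊕0⊕0⊕1 = 0
s2 (pos 2,3,6,7,10,11,14,15): 1⊕0⊕1⊕1⊕0⊕0⊕0⊕1 = 0
s4 (pos 4,5,6,7,12,13,14,15): 1⊕0⊕1⊕1⊕0⊕0⊕0⊕1 = 0
s8 (pos 8,9,10,11,12,13,14,15): 0⊕1⊕0⊕0⊕0⊕0⊕0⊕1 = 0
Syndrome s8…s1 = 0000 → no error.
Read data bits from positions 3,5,6,7,9,10,11,12,13,14,15: 00111000001

00111000001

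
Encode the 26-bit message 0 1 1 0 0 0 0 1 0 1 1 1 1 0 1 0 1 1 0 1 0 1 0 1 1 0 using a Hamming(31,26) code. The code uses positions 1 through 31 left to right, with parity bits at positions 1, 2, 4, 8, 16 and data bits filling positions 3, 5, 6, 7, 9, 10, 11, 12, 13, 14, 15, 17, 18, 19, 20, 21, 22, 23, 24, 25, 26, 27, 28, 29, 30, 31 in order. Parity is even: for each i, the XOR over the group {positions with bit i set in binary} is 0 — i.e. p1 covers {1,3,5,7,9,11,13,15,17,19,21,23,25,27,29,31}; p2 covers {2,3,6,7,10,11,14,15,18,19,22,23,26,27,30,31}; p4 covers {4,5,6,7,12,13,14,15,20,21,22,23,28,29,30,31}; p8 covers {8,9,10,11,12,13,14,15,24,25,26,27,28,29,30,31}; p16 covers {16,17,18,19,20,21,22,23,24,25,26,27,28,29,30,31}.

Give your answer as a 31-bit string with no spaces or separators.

Place data at non-parity positions: p1 p2 0 p4 1 1 0 p8 0 0 0 1 0 1 1 p16 1 1 0 1 0 1 1 0 1 0 1 0 1 1 0
p1 (pos 1,3,5,7,9,11,13,15,17,19,21,23,25,27,29,31): XOR of data positions = 0⊕1⊕0⊕0⊕0⊕0⊕1⊕1⊕0⊕0⊕1⊕1⊕1⊕1⊕0 = 1
p2 (pos 2,3,6,7,10,11,14,15,18,19,22,23,26,27,30,31): XOR of data positions = 0⊕1⊕0⊕0⊕0⊕1⊕1⊕1⊕0⊕1⊕1⊕0⊕1⊕1⊕0 = 0
p4 (pos 4,5,6,7,12,13,14,15,20,21,22,23,28,29,30,31): XOR of data positions = 1⊕1⊕0⊕1⊕0⊕1⊕1⊕1⊕0⊕1⊕1⊕0⊕1⊕1⊕0 = 0
p8 (pos 8,9,10,11,12,13,14,15,24,25,26,27,28,29,30,31): XOR of data positions = 0⊕0⊕0⊕1⊕0⊕1⊕1⊕0⊕1⊕0⊕1⊕0⊕1⊕1⊕0 = 1
p16 (pos 16,17,18,19,20,21,22,23,24,25,26,27,28,29,30,31): XOR of data positions = 1⊕1⊕0⊕1⊕0⊕1⊕1⊕0⊕1⊕0⊕1⊕0⊕1⊕1⊕0 = 1
Codeword: 1000110100010111110101101010110

1000110100010111110101101010110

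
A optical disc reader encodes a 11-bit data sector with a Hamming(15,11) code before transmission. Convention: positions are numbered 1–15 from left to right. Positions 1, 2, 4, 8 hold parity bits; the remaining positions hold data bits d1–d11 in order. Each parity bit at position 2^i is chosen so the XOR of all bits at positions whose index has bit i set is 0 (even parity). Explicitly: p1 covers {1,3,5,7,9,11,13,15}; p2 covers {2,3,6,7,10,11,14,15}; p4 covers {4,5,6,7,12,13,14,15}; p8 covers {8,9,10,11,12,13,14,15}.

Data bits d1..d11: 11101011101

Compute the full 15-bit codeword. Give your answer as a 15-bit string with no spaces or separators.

001111011011101

Place data at non-parity positions: p1 p2 1 p4 1 1 0 p8 1 0 1 1 1 0 1
p1 (pos 1,3,5,7,9,11,13,15): XOR of data positions = 1⊕1⊕0⊕1⊕1⊕1⊕1 = 0
p2 (pos 2,3,6,7,10,11,14,15): XOR of data positions = 1⊕1⊕0⊕0⊕1⊕0⊕1 = 0
p4 (pos 4,5,6,7,12,13,14,15): XOR of data positions = 1⊕1⊕0⊕1⊕1⊕0⊕1 = 1
p8 (pos 8,9,10,11,12,13,14,15): XOR of data positions = 1⊕0⊕1⊕1⊕1⊕0⊕1 = 1
Codeword: 001111011011101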